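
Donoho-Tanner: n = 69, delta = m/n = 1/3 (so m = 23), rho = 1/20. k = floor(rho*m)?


m = 1/3*69 = 23.
rho = 1/20.
rho*m = 1/20*23 = 1.15.
k = floor(1.15) = 1.

1


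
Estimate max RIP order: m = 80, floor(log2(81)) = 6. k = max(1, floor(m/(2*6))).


floor(log2(81)) = 6.
2*6 = 12.
m/(2*floor(log2(n))) = 80/12 ≈ 6.6667.
floor = 6.
k = max(1, 6) = 6.

6


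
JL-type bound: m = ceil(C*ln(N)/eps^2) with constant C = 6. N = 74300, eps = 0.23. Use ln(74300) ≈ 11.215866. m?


ln(74300) ≈ 11.215866.
eps^2 = 0.23^2 = 0.0529.
C*ln(N)/eps^2 ≈ 6*11.215866/0.0529 ≈ 1272.1209.
m = ceil(1272.1209) = 1273.

1273


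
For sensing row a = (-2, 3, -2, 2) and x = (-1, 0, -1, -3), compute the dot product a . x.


Non-zero terms: ['-2*-1', '-2*-1', '2*-3']
Products: [2, 2, -6]
y = sum = -2.

-2


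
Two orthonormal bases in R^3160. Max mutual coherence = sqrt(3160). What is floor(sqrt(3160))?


56^2 = 3136 <= 3160 < 3249 = 57^2, so 56 <= sqrt(3160) < 57.
floor(sqrt(3160)) = 56.

56


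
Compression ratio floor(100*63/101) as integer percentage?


100*m/n = 100*63/101 ≈ 62.3762.
floor = 62.

62


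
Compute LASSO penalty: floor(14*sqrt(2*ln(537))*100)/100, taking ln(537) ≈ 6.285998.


ln(537) ≈ 6.285998.
2*ln(n) ≈ 12.571996.
sqrt(2*ln(n)) ≈ sqrt(12.571996) ≈ 3.545701.
lambda ≈ 14*3.545701 = 49.639814.
floor(lambda*100)/100 = 49.63.

49.63


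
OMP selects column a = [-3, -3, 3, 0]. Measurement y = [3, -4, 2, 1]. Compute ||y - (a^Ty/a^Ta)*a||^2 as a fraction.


a^T a = 27.
a^T y = 9.
coeff = 9/27 = 1/3.
||r||^2 = 27.

27


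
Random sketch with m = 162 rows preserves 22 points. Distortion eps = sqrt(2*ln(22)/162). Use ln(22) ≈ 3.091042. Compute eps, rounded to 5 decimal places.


ln(22) ≈ 3.091042.
2*ln(N)/m ≈ 2*3.091042/162 ≈ 0.03816101.
eps = sqrt(0.03816101) ≈ 0.1953484 ≈ 0.19535.

0.19535


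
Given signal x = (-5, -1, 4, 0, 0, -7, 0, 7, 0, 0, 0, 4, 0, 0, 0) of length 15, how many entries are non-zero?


Non-zero positions: [0, 1, 2, 5, 7, 11].
Sparsity = 6.

6


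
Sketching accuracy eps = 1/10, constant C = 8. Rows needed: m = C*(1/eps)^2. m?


1/eps = 10.
(1/eps)^2 = 100.
m = 8*100 = 800.

800


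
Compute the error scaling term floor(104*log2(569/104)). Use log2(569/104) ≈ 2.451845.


log2(n/k) = log2(569/104) ≈ 2.451845.
k*log2(n/k) ≈ 104*2.451845 = 254.99188.
floor(254.99188) = 254.

254


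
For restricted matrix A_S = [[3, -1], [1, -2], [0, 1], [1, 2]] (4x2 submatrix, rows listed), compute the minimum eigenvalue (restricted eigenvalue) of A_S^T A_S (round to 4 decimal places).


A_S^T A_S = [[11, -3], [-3, 10]].
trace = 21.
det = 101.
disc = trace^2 - 4*det = 441 - 4*101 = 37.
sqrt(37) ≈ 6.082763.
lam_min = (21 - sqrt(37))/2 ≈ (21 - 6.082763)/2 = 7.4586185 ≈ 7.4586.

7.4586


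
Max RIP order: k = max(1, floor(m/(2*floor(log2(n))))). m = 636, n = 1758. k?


floor(log2(1758)) = 10.
2*10 = 20.
m/(2*floor(log2(n))) = 636/20 ≈ 31.8.
floor = 31.
k = max(1, 31) = 31.

31


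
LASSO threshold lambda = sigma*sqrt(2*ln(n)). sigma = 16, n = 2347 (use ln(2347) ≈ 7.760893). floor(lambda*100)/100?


ln(2347) ≈ 7.760893.
2*ln(n) ≈ 15.521786.
sqrt(2*ln(n)) ≈ sqrt(15.521786) ≈ 3.93977.
lambda ≈ 16*3.93977 = 63.03632.
floor(lambda*100)/100 = 63.03.

63.03


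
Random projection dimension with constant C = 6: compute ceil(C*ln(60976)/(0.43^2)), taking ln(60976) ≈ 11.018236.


ln(60976) ≈ 11.018236.
eps^2 = 0.43^2 = 0.1849.
C*ln(N)/eps^2 ≈ 6*11.018236/0.1849 ≈ 357.5415.
m = ceil(357.5415) = 358.

358


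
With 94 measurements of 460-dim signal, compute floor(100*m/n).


100*m/n = 100*94/460 ≈ 20.4348.
floor = 20.

20


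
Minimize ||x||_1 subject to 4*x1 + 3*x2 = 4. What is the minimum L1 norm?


Axis intercepts:
  x1 = 1, x2 = 0: L1 = 1
  x1 = 0, x2 = 4/3: L1 = 4/3
x* = (1, 0)
||x*||_1 = 1.

1


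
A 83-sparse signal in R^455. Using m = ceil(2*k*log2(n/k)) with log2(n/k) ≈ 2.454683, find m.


log2(n/k) = log2(455/83) ≈ 2.454683.
2*k*log2(n/k) ≈ 2*83*2.454683 = 407.477378.
m = ceil(407.477378) = 408.

408


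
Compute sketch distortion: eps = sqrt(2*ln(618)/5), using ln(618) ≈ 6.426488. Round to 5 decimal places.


ln(618) ≈ 6.426488.
2*ln(N)/m ≈ 2*6.426488/5 ≈ 2.5705952.
eps = sqrt(2.5705952) ≈ 1.6033076 ≈ 1.60331.

1.60331


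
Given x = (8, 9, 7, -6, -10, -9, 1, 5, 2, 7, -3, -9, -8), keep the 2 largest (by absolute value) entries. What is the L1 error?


Sorted |x_i| descending: [10, 9, 9, 9, 8, 8, 7, 7, 6, 5, 3, 2, 1]
Keep top 2: [10, 9]
Tail entries: [9, 9, 8, 8, 7, 7, 6, 5, 3, 2, 1]
L1 error = sum of tail = 65.

65


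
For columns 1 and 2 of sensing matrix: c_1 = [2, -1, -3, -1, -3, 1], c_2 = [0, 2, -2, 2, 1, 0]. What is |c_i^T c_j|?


Inner product: 2*0 + -1*2 + -3*-2 + -1*2 + -3*1 + 1*0
Products: [0, -2, 6, -2, -3, 0]
Sum = -1.
|dot| = 1.

1


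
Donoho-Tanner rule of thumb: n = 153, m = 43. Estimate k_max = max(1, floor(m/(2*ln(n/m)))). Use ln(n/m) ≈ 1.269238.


n/m = 153/43.
ln(n/m) ≈ 1.269238.
2*ln(n/m) ≈ 2.538476.
m/(2*ln(n/m)) ≈ 43/2.538476 ≈ 16.9393.
floor = 16.
k_max = max(1, 16) = 16.

16


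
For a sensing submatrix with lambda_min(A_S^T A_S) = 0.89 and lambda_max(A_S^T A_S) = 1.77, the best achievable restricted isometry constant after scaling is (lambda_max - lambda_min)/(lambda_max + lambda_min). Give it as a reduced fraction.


lambda_max - lambda_min = 1.77 - 0.89 = 0.88.
lambda_max + lambda_min = 1.77 + 0.89 = 2.66.
delta = 0.88/2.66 = 88/266 = 44/133.

44/133


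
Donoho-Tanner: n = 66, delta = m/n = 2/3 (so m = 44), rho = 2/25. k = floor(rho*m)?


m = 2/3*66 = 44.
rho = 2/25.
rho*m = 2/25*44 = 3.52.
k = floor(3.52) = 3.

3


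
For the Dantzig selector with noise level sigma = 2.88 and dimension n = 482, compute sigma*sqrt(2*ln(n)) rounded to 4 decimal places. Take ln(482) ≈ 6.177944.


ln(482) ≈ 6.177944.
2*ln(n) ≈ 12.355888.
sqrt(2*ln(n)) ≈ sqrt(12.355888) ≈ 3.515094.
threshold ≈ 2.88*3.515094 = 10.12347072 ≈ 10.1235.

10.1235


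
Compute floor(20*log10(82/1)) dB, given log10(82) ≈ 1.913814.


||x||/||e|| = 82/1 = 82.
log10(82) ≈ 1.913814.
20*log10(||x||/||e||) ≈ 20*1.913814 = 38.27628.
floor(38.27628) = 38.

38


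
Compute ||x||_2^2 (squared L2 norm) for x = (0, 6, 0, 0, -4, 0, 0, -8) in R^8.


Non-zero entries: [(1, 6), (4, -4), (7, -8)]
Squares: [36, 16, 64]
||x||_2^2 = sum = 116.

116


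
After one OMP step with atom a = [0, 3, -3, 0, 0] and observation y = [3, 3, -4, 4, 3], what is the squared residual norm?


a^T a = 18.
a^T y = 21.
coeff = 21/18 = 7/6.
||r||^2 = 69/2.

69/2


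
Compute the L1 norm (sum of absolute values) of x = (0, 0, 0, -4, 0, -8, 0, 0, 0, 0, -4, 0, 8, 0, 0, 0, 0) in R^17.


Non-zero entries: [(3, -4), (5, -8), (10, -4), (12, 8)]
Absolute values: [4, 8, 4, 8]
||x||_1 = sum = 24.

24


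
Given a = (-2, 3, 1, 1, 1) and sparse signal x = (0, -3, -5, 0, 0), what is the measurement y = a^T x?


Non-zero terms: ['3*-3', '1*-5']
Products: [-9, -5]
y = sum = -14.

-14


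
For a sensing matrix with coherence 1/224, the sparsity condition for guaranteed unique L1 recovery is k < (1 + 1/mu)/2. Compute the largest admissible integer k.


1/mu = 224.
1 + 1/mu = 225.
(1 + 1/mu)/2 = 112.5 is not an integer, so k_max = floor(112.5) = 112.

112


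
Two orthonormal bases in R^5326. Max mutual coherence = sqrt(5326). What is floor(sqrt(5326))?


72^2 = 5184 <= 5326 < 5329 = 73^2, so 72 <= sqrt(5326) < 73.
floor(sqrt(5326)) = 72.

72


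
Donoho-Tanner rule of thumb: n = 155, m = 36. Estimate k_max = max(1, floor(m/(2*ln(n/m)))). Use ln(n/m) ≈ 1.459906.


n/m = 155/36.
ln(n/m) ≈ 1.459906.
2*ln(n/m) ≈ 2.919812.
m/(2*ln(n/m)) ≈ 36/2.919812 ≈ 12.3296.
floor = 12.
k_max = max(1, 12) = 12.

12


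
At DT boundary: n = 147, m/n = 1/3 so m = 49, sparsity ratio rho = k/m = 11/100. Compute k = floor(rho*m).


m = 1/3*147 = 49.
rho = 11/100.
rho*m = 11/100*49 = 5.39.
k = floor(5.39) = 5.

5


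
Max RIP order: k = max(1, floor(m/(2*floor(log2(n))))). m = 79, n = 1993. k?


floor(log2(1993)) = 10.
2*10 = 20.
m/(2*floor(log2(n))) = 79/20 ≈ 3.95.
floor = 3.
k = max(1, 3) = 3.

3


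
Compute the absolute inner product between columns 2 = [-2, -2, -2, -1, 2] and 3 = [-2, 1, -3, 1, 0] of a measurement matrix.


Inner product: -2*-2 + -2*1 + -2*-3 + -1*1 + 2*0
Products: [4, -2, 6, -1, 0]
Sum = 7.
|dot| = 7.

7


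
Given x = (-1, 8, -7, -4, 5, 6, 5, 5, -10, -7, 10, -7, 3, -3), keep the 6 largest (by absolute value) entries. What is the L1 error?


Sorted |x_i| descending: [10, 10, 8, 7, 7, 7, 6, 5, 5, 5, 4, 3, 3, 1]
Keep top 6: [10, 10, 8, 7, 7, 7]
Tail entries: [6, 5, 5, 5, 4, 3, 3, 1]
L1 error = sum of tail = 32.

32


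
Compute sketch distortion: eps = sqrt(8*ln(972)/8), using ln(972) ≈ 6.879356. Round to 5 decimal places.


ln(972) ≈ 6.879356.
8*ln(N)/m ≈ 8*6.879356/8 ≈ 6.879356.
eps = sqrt(6.879356) ≈ 2.6228526 ≈ 2.62285.

2.62285


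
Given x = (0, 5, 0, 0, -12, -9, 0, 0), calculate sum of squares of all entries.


Non-zero entries: [(1, 5), (4, -12), (5, -9)]
Squares: [25, 144, 81]
||x||_2^2 = sum = 250.

250


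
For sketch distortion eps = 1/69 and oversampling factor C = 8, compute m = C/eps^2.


1/eps = 69.
(1/eps)^2 = 4761.
m = 8*4761 = 38088.

38088


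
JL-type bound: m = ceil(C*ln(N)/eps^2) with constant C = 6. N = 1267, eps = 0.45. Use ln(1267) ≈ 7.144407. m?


ln(1267) ≈ 7.144407.
eps^2 = 0.45^2 = 0.2025.
C*ln(N)/eps^2 ≈ 6*7.144407/0.2025 ≈ 211.6861.
m = ceil(211.6861) = 212.

212


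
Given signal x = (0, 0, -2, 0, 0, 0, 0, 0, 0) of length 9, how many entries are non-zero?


Non-zero positions: [2].
Sparsity = 1.

1


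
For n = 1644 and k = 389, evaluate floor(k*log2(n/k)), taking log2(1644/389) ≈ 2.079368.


log2(n/k) = log2(1644/389) ≈ 2.079368.
k*log2(n/k) ≈ 389*2.079368 = 808.874152.
floor(808.874152) = 808.

808


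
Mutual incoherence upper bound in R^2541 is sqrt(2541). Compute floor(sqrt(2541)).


50^2 = 2500 <= 2541 < 2601 = 51^2, so 50 <= sqrt(2541) < 51.
floor(sqrt(2541)) = 50.

50


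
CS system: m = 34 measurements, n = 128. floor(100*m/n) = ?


100*m/n = 100*34/128 ≈ 26.5625.
floor = 26.

26


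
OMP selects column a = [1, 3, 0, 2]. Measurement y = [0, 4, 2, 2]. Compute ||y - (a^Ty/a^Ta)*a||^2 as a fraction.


a^T a = 14.
a^T y = 16.
coeff = 16/14 = 8/7.
||r||^2 = 40/7.

40/7


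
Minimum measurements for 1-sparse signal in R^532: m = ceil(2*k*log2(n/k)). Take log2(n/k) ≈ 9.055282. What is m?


log2(n/k) = log2(532/1) ≈ 9.055282.
2*k*log2(n/k) ≈ 2*1*9.055282 = 18.110564.
m = ceil(18.110564) = 19.

19


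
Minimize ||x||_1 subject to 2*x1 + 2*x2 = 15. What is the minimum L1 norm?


Axis intercepts:
  x1 = 15/2, x2 = 0: L1 = 15/2
  x1 = 0, x2 = 15/2: L1 = 15/2
x* = (15/2, 0)
||x*||_1 = 15/2.

15/2


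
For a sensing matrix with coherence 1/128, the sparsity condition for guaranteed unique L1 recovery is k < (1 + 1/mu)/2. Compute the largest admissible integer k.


1/mu = 128.
1 + 1/mu = 129.
(1 + 1/mu)/2 = 64.5 is not an integer, so k_max = floor(64.5) = 64.

64


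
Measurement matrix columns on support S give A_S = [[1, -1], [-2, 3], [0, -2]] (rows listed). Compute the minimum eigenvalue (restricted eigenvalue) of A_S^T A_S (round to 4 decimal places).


A_S^T A_S = [[5, -7], [-7, 14]].
trace = 19.
det = 21.
disc = trace^2 - 4*det = 361 - 4*21 = 277.
sqrt(277) ≈ 16.643317.
lam_min = (19 - sqrt(277))/2 ≈ (19 - 16.643317)/2 = 1.1783415 ≈ 1.1783.

1.1783


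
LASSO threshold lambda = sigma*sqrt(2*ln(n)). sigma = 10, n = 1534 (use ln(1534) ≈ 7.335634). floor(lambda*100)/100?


ln(1534) ≈ 7.335634.
2*ln(n) ≈ 14.671268.
sqrt(2*ln(n)) ≈ sqrt(14.671268) ≈ 3.830309.
lambda ≈ 10*3.830309 = 38.30309.
floor(lambda*100)/100 = 38.30.

38.30


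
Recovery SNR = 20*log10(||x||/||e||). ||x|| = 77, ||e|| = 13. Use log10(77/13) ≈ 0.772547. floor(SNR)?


||x||/||e|| = 77/13.
log10(77/13) ≈ 0.772547.
20*log10(||x||/||e||) ≈ 20*0.772547 = 15.45094.
floor(15.45094) = 15.

15


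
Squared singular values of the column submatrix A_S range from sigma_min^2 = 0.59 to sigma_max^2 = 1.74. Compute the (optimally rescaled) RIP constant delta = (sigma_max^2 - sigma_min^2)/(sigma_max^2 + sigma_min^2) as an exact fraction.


lambda_max - lambda_min = 1.74 - 0.59 = 1.15.
lambda_max + lambda_min = 1.74 + 0.59 = 2.33.
delta = 1.15/2.33 = 115/233.

115/233


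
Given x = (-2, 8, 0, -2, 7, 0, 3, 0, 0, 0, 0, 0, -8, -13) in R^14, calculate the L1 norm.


Non-zero entries: [(0, -2), (1, 8), (3, -2), (4, 7), (6, 3), (12, -8), (13, -13)]
Absolute values: [2, 8, 2, 7, 3, 8, 13]
||x||_1 = sum = 43.

43


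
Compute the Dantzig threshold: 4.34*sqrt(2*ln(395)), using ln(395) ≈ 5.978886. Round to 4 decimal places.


ln(395) ≈ 5.978886.
2*ln(n) ≈ 11.957772.
sqrt(2*ln(n)) ≈ sqrt(11.957772) ≈ 3.458001.
threshold ≈ 4.34*3.458001 = 15.00772434 ≈ 15.0077.

15.0077


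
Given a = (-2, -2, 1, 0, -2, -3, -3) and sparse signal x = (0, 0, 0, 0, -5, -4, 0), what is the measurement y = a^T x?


Non-zero terms: ['-2*-5', '-3*-4']
Products: [10, 12]
y = sum = 22.

22


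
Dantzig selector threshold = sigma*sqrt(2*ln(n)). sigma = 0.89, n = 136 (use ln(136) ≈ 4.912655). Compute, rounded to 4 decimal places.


ln(136) ≈ 4.912655.
2*ln(n) ≈ 9.82531.
sqrt(2*ln(n)) ≈ sqrt(9.82531) ≈ 3.134535.
threshold ≈ 0.89*3.134535 = 2.78973615 ≈ 2.7897.

2.7897


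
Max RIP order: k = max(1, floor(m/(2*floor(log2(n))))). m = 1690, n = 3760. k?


floor(log2(3760)) = 11.
2*11 = 22.
m/(2*floor(log2(n))) = 1690/22 ≈ 76.8182.
floor = 76.
k = max(1, 76) = 76.

76


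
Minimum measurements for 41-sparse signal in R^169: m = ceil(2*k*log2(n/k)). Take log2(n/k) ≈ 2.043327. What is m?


log2(n/k) = log2(169/41) ≈ 2.043327.
2*k*log2(n/k) ≈ 2*41*2.043327 = 167.552814.
m = ceil(167.552814) = 168.

168


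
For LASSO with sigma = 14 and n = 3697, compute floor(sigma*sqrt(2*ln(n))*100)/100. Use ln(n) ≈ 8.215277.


ln(3697) ≈ 8.215277.
2*ln(n) ≈ 16.430554.
sqrt(2*ln(n)) ≈ sqrt(16.430554) ≈ 4.053462.
lambda ≈ 14*4.053462 = 56.748468.
floor(lambda*100)/100 = 56.74.

56.74


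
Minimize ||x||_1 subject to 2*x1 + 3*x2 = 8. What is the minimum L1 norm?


Axis intercepts:
  x1 = 4, x2 = 0: L1 = 4
  x1 = 0, x2 = 8/3: L1 = 8/3
x* = (0, 8/3)
||x*||_1 = 8/3.

8/3


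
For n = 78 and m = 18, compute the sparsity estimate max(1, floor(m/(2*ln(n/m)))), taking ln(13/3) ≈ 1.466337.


n/m = 78/18 = 13/3.
ln(n/m) ≈ 1.466337.
2*ln(n/m) ≈ 2.932674.
m/(2*ln(n/m)) ≈ 18/2.932674 ≈ 6.1377.
floor = 6.
k_max = max(1, 6) = 6.

6


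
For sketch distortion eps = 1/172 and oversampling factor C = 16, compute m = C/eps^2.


1/eps = 172.
(1/eps)^2 = 29584.
m = 16*29584 = 473344.

473344


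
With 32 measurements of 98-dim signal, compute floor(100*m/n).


100*m/n = 100*32/98 ≈ 32.6531.
floor = 32.

32


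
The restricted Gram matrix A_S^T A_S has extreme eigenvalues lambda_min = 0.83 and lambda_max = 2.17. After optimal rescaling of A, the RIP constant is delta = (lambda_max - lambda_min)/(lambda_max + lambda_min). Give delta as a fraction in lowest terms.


lambda_max - lambda_min = 2.17 - 0.83 = 1.34.
lambda_max + lambda_min = 2.17 + 0.83 = 3.00.
delta = 1.34/3.00 = 134/300 = 67/150.

67/150


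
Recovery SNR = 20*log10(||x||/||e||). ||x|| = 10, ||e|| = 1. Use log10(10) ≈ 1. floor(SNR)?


||x||/||e|| = 10/1 = 10.
log10(10) ≈ 1.
20*log10(||x||/||e||) ≈ 20*1 = 20.
floor(20) = 20.

20


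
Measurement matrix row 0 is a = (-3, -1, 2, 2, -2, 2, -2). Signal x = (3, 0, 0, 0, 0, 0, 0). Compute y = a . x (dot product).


Non-zero terms: ['-3*3']
Products: [-9]
y = sum = -9.

-9


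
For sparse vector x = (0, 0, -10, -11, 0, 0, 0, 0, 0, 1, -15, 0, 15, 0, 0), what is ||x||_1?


Non-zero entries: [(2, -10), (3, -11), (9, 1), (10, -15), (12, 15)]
Absolute values: [10, 11, 1, 15, 15]
||x||_1 = sum = 52.

52


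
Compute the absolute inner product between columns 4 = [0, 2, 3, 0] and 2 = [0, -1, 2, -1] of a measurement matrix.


Inner product: 0*0 + 2*-1 + 3*2 + 0*-1
Products: [0, -2, 6, 0]
Sum = 4.
|dot| = 4.

4


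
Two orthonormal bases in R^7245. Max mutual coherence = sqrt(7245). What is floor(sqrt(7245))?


85^2 = 7225 <= 7245 < 7396 = 86^2, so 85 <= sqrt(7245) < 86.
floor(sqrt(7245)) = 85.

85


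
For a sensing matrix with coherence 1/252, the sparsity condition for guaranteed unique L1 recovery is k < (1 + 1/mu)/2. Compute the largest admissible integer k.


1/mu = 252.
1 + 1/mu = 253.
(1 + 1/mu)/2 = 126.5 is not an integer, so k_max = floor(126.5) = 126.

126


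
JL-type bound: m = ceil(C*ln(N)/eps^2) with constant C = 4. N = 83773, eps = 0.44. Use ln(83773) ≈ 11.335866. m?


ln(83773) ≈ 11.335866.
eps^2 = 0.44^2 = 0.1936.
C*ln(N)/eps^2 ≈ 4*11.335866/0.1936 ≈ 234.2121.
m = ceil(234.2121) = 235.

235


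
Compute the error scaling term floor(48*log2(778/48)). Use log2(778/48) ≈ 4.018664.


log2(n/k) = log2(778/48) ≈ 4.018664.
k*log2(n/k) ≈ 48*4.018664 = 192.895872.
floor(192.895872) = 192.

192


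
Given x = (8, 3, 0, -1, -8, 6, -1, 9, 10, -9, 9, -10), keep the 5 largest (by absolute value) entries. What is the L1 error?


Sorted |x_i| descending: [10, 10, 9, 9, 9, 8, 8, 6, 3, 1, 1, 0]
Keep top 5: [10, 10, 9, 9, 9]
Tail entries: [8, 8, 6, 3, 1, 1, 0]
L1 error = sum of tail = 27.

27


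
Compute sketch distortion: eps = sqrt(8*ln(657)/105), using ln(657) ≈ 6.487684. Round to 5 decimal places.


ln(657) ≈ 6.487684.
8*ln(N)/m ≈ 8*6.487684/105 ≈ 0.49429973.
eps = sqrt(0.49429973) ≈ 0.7030645 ≈ 0.70306.

0.70306


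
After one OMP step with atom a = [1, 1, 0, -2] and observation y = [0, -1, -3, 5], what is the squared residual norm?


a^T a = 6.
a^T y = -11.
coeff = -11/6 = -11/6.
||r||^2 = 89/6.

89/6


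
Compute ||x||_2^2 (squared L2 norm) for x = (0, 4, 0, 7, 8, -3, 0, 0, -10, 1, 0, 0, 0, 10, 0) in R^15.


Non-zero entries: [(1, 4), (3, 7), (4, 8), (5, -3), (8, -10), (9, 1), (13, 10)]
Squares: [16, 49, 64, 9, 100, 1, 100]
||x||_2^2 = sum = 339.

339


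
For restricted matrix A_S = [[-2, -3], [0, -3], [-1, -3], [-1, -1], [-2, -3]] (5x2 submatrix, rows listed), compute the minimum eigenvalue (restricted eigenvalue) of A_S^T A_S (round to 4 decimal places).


A_S^T A_S = [[10, 16], [16, 37]].
trace = 47.
det = 114.
disc = trace^2 - 4*det = 2209 - 4*114 = 1753.
sqrt(1753) ≈ 41.868843.
lam_min = (47 - sqrt(1753))/2 ≈ (47 - 41.868843)/2 = 2.5655785 ≈ 2.5656.

2.5656


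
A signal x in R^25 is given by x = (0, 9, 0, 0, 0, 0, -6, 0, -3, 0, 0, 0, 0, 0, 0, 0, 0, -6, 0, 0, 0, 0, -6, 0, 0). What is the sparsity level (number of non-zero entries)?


Non-zero positions: [1, 6, 8, 17, 22].
Sparsity = 5.

5


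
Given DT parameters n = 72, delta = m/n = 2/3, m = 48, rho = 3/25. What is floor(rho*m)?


m = 2/3*72 = 48.
rho = 3/25.
rho*m = 3/25*48 = 5.76.
k = floor(5.76) = 5.

5


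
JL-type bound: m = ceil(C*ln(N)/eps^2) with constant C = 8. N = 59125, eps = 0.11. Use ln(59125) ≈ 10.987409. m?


ln(59125) ≈ 10.987409.
eps^2 = 0.11^2 = 0.0121.
C*ln(N)/eps^2 ≈ 8*10.987409/0.0121 ≈ 7264.4026.
m = ceil(7264.4026) = 7265.

7265


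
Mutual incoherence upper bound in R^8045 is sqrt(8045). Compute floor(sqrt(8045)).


89^2 = 7921 <= 8045 < 8100 = 90^2, so 89 <= sqrt(8045) < 90.
floor(sqrt(8045)) = 89.

89


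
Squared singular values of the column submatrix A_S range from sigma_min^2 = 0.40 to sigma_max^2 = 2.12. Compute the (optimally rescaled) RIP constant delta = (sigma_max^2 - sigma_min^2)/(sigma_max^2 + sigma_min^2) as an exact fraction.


lambda_max - lambda_min = 2.12 - 0.40 = 1.72.
lambda_max + lambda_min = 2.12 + 0.40 = 2.52.
delta = 1.72/2.52 = 172/252 = 43/63.

43/63


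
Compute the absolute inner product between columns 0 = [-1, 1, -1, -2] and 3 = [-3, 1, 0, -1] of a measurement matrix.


Inner product: -1*-3 + 1*1 + -1*0 + -2*-1
Products: [3, 1, 0, 2]
Sum = 6.
|dot| = 6.

6


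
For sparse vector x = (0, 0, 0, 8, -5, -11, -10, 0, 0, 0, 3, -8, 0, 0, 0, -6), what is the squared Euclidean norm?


Non-zero entries: [(3, 8), (4, -5), (5, -11), (6, -10), (10, 3), (11, -8), (15, -6)]
Squares: [64, 25, 121, 100, 9, 64, 36]
||x||_2^2 = sum = 419.

419


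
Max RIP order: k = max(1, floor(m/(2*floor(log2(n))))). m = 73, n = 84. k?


floor(log2(84)) = 6.
2*6 = 12.
m/(2*floor(log2(n))) = 73/12 ≈ 6.0833.
floor = 6.
k = max(1, 6) = 6.

6


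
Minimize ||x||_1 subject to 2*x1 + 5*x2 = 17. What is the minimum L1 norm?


Axis intercepts:
  x1 = 17/2, x2 = 0: L1 = 17/2
  x1 = 0, x2 = 17/5: L1 = 17/5
x* = (0, 17/5)
||x*||_1 = 17/5.

17/5


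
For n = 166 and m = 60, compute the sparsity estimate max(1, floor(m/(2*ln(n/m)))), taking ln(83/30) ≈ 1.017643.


n/m = 166/60 = 83/30.
ln(n/m) ≈ 1.017643.
2*ln(n/m) ≈ 2.035286.
m/(2*ln(n/m)) ≈ 60/2.035286 ≈ 29.4799.
floor = 29.
k_max = max(1, 29) = 29.

29


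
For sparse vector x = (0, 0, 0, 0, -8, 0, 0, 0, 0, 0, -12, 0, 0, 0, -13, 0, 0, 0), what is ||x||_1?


Non-zero entries: [(4, -8), (10, -12), (14, -13)]
Absolute values: [8, 12, 13]
||x||_1 = sum = 33.

33


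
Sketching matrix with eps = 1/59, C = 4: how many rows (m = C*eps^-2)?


1/eps = 59.
(1/eps)^2 = 3481.
m = 4*3481 = 13924.

13924


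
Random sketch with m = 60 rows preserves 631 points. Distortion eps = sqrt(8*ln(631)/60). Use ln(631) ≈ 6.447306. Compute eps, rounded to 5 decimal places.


ln(631) ≈ 6.447306.
8*ln(N)/m ≈ 8*6.447306/60 ≈ 0.8596408.
eps = sqrt(0.8596408) ≈ 0.9271682 ≈ 0.92717.

0.92717


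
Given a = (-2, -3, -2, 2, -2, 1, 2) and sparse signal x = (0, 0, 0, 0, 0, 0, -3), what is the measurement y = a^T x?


Non-zero terms: ['2*-3']
Products: [-6]
y = sum = -6.

-6


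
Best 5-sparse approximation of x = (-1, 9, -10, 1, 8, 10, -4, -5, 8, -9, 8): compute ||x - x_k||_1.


Sorted |x_i| descending: [10, 10, 9, 9, 8, 8, 8, 5, 4, 1, 1]
Keep top 5: [10, 10, 9, 9, 8]
Tail entries: [8, 8, 5, 4, 1, 1]
L1 error = sum of tail = 27.

27


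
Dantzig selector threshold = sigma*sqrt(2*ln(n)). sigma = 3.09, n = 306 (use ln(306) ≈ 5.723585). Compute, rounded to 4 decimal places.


ln(306) ≈ 5.723585.
2*ln(n) ≈ 11.44717.
sqrt(2*ln(n)) ≈ sqrt(11.44717) ≈ 3.383367.
threshold ≈ 3.09*3.383367 = 10.45460403 ≈ 10.4546.

10.4546


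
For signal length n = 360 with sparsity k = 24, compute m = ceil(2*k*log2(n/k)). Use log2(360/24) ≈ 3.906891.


log2(n/k) = log2(360/24) ≈ 3.906891.
2*k*log2(n/k) ≈ 2*24*3.906891 = 187.530768.
m = ceil(187.530768) = 188.

188


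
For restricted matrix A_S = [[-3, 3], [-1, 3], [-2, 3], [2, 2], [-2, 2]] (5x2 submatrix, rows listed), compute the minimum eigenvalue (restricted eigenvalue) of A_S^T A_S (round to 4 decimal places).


A_S^T A_S = [[22, -18], [-18, 35]].
trace = 57.
det = 446.
disc = trace^2 - 4*det = 3249 - 4*446 = 1465.
sqrt(1465) ≈ 38.275318.
lam_min = (57 - sqrt(1465))/2 ≈ (57 - 38.275318)/2 = 9.362341 ≈ 9.3623.

9.3623


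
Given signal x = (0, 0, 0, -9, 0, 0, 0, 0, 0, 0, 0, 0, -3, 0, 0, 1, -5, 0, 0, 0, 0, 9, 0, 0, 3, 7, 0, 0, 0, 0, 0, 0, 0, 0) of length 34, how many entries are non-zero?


Non-zero positions: [3, 12, 15, 16, 21, 24, 25].
Sparsity = 7.

7


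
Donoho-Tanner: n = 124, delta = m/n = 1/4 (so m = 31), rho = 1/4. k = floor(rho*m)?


m = 1/4*124 = 31.
rho = 1/4.
rho*m = 1/4*31 = 7.75.
k = floor(7.75) = 7.

7


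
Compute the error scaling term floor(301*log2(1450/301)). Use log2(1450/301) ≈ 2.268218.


log2(n/k) = log2(1450/301) ≈ 2.268218.
k*log2(n/k) ≈ 301*2.268218 = 682.733618.
floor(682.733618) = 682.

682


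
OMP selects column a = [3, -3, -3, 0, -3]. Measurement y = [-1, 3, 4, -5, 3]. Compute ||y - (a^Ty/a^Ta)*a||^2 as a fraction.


a^T a = 36.
a^T y = -33.
coeff = -33/36 = -11/12.
||r||^2 = 119/4.

119/4


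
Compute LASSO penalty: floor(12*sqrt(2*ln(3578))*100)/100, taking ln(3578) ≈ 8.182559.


ln(3578) ≈ 8.182559.
2*ln(n) ≈ 16.365118.
sqrt(2*ln(n)) ≈ sqrt(16.365118) ≈ 4.045382.
lambda ≈ 12*4.045382 = 48.544584.
floor(lambda*100)/100 = 48.54.

48.54


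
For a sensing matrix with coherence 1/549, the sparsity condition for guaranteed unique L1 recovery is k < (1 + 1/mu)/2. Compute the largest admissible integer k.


1/mu = 549.
1 + 1/mu = 550.
(1 + 1/mu)/2 = 275 is an integer and the inequality is strict, so k_max = 275 - 1 = 274.

274


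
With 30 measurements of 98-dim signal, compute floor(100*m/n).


100*m/n = 100*30/98 ≈ 30.6122.
floor = 30.

30


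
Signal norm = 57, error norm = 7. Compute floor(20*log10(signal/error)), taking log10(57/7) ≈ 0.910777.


||x||/||e|| = 57/7.
log10(57/7) ≈ 0.910777.
20*log10(||x||/||e||) ≈ 20*0.910777 = 18.21554.
floor(18.21554) = 18.

18


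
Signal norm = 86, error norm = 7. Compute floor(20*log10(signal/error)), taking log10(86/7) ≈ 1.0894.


||x||/||e|| = 86/7.
log10(86/7) ≈ 1.0894.
20*log10(||x||/||e||) ≈ 20*1.0894 = 21.788.
floor(21.788) = 21.

21


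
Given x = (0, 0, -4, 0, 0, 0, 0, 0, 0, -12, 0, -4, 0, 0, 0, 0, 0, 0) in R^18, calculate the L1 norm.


Non-zero entries: [(2, -4), (9, -12), (11, -4)]
Absolute values: [4, 12, 4]
||x||_1 = sum = 20.

20


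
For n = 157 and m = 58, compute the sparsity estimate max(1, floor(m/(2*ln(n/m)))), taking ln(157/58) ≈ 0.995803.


n/m = 157/58.
ln(n/m) ≈ 0.995803.
2*ln(n/m) ≈ 1.991606.
m/(2*ln(n/m)) ≈ 58/1.991606 ≈ 29.1222.
floor = 29.
k_max = max(1, 29) = 29.

29


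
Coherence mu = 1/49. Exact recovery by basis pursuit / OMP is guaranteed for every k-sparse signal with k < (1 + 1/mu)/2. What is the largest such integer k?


1/mu = 49.
1 + 1/mu = 50.
(1 + 1/mu)/2 = 25 is an integer and the inequality is strict, so k_max = 25 - 1 = 24.

24


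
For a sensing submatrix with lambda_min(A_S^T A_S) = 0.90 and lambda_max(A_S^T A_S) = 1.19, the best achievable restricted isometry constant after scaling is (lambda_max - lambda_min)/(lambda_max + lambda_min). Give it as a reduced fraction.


lambda_max - lambda_min = 1.19 - 0.90 = 0.29.
lambda_max + lambda_min = 1.19 + 0.90 = 2.09.
delta = 0.29/2.09 = 29/209.

29/209


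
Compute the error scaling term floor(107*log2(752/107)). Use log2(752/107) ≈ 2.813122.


log2(n/k) = log2(752/107) ≈ 2.813122.
k*log2(n/k) ≈ 107*2.813122 = 301.004054.
floor(301.004054) = 301.

301


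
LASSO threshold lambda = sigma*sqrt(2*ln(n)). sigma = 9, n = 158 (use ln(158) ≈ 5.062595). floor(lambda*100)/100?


ln(158) ≈ 5.062595.
2*ln(n) ≈ 10.12519.
sqrt(2*ln(n)) ≈ sqrt(10.12519) ≈ 3.18201.
lambda ≈ 9*3.18201 = 28.63809.
floor(lambda*100)/100 = 28.63.

28.63


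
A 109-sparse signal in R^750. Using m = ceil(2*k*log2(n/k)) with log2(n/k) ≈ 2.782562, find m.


log2(n/k) = log2(750/109) ≈ 2.782562.
2*k*log2(n/k) ≈ 2*109*2.782562 = 606.598516.
m = ceil(606.598516) = 607.

607


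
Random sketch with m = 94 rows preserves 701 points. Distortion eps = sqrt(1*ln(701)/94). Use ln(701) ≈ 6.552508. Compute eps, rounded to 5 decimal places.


ln(701) ≈ 6.552508.
1*ln(N)/m ≈ 1*6.552508/94 ≈ 0.06970753.
eps = sqrt(0.06970753) ≈ 0.2640218 ≈ 0.26402.

0.26402


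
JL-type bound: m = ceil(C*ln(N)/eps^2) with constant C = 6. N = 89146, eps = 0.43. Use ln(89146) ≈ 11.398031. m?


ln(89146) ≈ 11.398031.
eps^2 = 0.43^2 = 0.1849.
C*ln(N)/eps^2 ≈ 6*11.398031/0.1849 ≈ 369.8658.
m = ceil(369.8658) = 370.

370


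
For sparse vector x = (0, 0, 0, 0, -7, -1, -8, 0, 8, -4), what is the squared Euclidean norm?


Non-zero entries: [(4, -7), (5, -1), (6, -8), (8, 8), (9, -4)]
Squares: [49, 1, 64, 64, 16]
||x||_2^2 = sum = 194.

194


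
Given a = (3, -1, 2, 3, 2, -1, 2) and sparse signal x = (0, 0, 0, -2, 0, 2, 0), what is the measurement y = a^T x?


Non-zero terms: ['3*-2', '-1*2']
Products: [-6, -2]
y = sum = -8.

-8


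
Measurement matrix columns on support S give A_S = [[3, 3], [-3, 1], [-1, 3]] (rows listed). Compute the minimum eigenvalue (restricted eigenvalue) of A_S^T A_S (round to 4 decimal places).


A_S^T A_S = [[19, 3], [3, 19]].
trace = 38.
det = 352.
disc = trace^2 - 4*det = 1444 - 4*352 = 36.
sqrt(36) = 6.
lam_min = (38 - 6)/2 = 16 = 16.0000.

16.0000


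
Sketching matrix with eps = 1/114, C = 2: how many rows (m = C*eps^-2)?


1/eps = 114.
(1/eps)^2 = 12996.
m = 2*12996 = 25992.

25992


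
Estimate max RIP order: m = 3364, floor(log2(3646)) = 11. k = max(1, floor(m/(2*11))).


floor(log2(3646)) = 11.
2*11 = 22.
m/(2*floor(log2(n))) = 3364/22 ≈ 152.9091.
floor = 152.
k = max(1, 152) = 152.

152


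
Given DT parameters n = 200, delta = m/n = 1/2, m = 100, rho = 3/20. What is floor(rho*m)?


m = 1/2*200 = 100.
rho = 3/20.
rho*m = 3/20*100 = 15.
k = floor(15) = 15.

15


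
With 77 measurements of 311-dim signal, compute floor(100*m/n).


100*m/n = 100*77/311 ≈ 24.7588.
floor = 24.

24


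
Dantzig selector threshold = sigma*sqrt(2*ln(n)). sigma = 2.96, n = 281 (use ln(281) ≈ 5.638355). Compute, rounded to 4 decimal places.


ln(281) ≈ 5.638355.
2*ln(n) ≈ 11.27671.
sqrt(2*ln(n)) ≈ sqrt(11.27671) ≈ 3.358081.
threshold ≈ 2.96*3.358081 = 9.93991976 ≈ 9.9399.

9.9399


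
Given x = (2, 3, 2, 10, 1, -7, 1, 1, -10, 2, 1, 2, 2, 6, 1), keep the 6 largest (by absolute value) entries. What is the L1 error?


Sorted |x_i| descending: [10, 10, 7, 6, 3, 2, 2, 2, 2, 2, 1, 1, 1, 1, 1]
Keep top 6: [10, 10, 7, 6, 3, 2]
Tail entries: [2, 2, 2, 2, 1, 1, 1, 1, 1]
L1 error = sum of tail = 13.

13


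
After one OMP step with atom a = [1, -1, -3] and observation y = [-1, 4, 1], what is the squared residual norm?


a^T a = 11.
a^T y = -8.
coeff = -8/11 = -8/11.
||r||^2 = 134/11.

134/11


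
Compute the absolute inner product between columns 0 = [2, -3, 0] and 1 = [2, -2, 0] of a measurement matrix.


Inner product: 2*2 + -3*-2 + 0*0
Products: [4, 6, 0]
Sum = 10.
|dot| = 10.

10


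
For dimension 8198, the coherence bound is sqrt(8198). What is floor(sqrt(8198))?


90^2 = 8100 <= 8198 < 8281 = 91^2, so 90 <= sqrt(8198) < 91.
floor(sqrt(8198)) = 90.

90


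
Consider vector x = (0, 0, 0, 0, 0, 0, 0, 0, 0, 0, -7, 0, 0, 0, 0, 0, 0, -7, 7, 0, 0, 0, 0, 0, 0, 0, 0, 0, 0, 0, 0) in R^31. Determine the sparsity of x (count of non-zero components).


Non-zero positions: [10, 17, 18].
Sparsity = 3.

3


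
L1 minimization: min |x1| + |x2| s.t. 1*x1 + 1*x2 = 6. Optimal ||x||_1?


Axis intercepts:
  x1 = 6, x2 = 0: L1 = 6
  x1 = 0, x2 = 6: L1 = 6
x* = (6, 0)
||x*||_1 = 6.

6


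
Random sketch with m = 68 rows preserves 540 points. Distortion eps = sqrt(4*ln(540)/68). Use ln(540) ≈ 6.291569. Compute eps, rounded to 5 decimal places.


ln(540) ≈ 6.291569.
4*ln(N)/m ≈ 4*6.291569/68 ≈ 0.37009229.
eps = sqrt(0.37009229) ≈ 0.6083521 ≈ 0.60835.

0.60835


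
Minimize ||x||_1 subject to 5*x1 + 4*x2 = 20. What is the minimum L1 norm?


Axis intercepts:
  x1 = 4, x2 = 0: L1 = 4
  x1 = 0, x2 = 5: L1 = 5
x* = (4, 0)
||x*||_1 = 4.

4


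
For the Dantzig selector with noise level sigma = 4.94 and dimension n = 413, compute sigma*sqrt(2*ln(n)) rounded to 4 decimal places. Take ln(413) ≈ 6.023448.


ln(413) ≈ 6.023448.
2*ln(n) ≈ 12.046896.
sqrt(2*ln(n)) ≈ sqrt(12.046896) ≈ 3.470864.
threshold ≈ 4.94*3.470864 = 17.14606816 ≈ 17.1461.

17.1461


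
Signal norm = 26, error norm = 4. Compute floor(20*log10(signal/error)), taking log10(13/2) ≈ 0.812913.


||x||/||e|| = 26/4 = 13/2.
log10(13/2) ≈ 0.812913.
20*log10(||x||/||e||) ≈ 20*0.812913 = 16.25826.
floor(16.25826) = 16.

16


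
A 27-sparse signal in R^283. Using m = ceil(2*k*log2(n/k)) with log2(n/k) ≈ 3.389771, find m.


log2(n/k) = log2(283/27) ≈ 3.389771.
2*k*log2(n/k) ≈ 2*27*3.389771 = 183.047634.
m = ceil(183.047634) = 184.

184


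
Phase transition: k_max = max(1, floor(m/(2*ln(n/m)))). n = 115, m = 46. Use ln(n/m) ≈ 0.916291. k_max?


n/m = 115/46 = 5/2.
ln(n/m) ≈ 0.916291.
2*ln(n/m) ≈ 1.832582.
m/(2*ln(n/m)) ≈ 46/1.832582 ≈ 25.1012.
floor = 25.
k_max = max(1, 25) = 25.

25


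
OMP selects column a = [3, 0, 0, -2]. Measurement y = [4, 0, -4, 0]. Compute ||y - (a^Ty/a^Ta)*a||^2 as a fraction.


a^T a = 13.
a^T y = 12.
coeff = 12/13 = 12/13.
||r||^2 = 272/13.

272/13


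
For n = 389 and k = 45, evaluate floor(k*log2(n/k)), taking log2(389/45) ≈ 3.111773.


log2(n/k) = log2(389/45) ≈ 3.111773.
k*log2(n/k) ≈ 45*3.111773 = 140.029785.
floor(140.029785) = 140.

140


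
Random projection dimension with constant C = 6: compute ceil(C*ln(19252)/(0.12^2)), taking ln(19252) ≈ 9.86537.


ln(19252) ≈ 9.86537.
eps^2 = 0.12^2 = 0.0144.
C*ln(N)/eps^2 ≈ 6*9.86537/0.0144 ≈ 4110.5708.
m = ceil(4110.5708) = 4111.

4111


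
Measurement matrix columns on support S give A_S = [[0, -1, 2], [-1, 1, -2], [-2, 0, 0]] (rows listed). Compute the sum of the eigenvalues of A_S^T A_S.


Sum of eigenvalues of A_S^T A_S = trace(A_S^T A_S) = sum of squared column norms of A_S.
A_S^T A_S diagonal: [5, 2, 8].
trace = 5 + 2 + 8 = 15.

15


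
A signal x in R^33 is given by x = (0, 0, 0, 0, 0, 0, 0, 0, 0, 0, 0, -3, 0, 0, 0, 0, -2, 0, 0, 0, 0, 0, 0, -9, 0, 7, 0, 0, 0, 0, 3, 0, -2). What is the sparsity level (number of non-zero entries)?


Non-zero positions: [11, 16, 23, 25, 30, 32].
Sparsity = 6.

6


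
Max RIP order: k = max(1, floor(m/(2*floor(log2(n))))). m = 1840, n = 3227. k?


floor(log2(3227)) = 11.
2*11 = 22.
m/(2*floor(log2(n))) = 1840/22 ≈ 83.6364.
floor = 83.
k = max(1, 83) = 83.

83


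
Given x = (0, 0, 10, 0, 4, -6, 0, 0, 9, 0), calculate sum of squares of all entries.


Non-zero entries: [(2, 10), (4, 4), (5, -6), (8, 9)]
Squares: [100, 16, 36, 81]
||x||_2^2 = sum = 233.

233


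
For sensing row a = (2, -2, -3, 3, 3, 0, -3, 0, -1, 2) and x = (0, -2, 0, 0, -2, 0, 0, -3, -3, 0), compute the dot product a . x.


Non-zero terms: ['-2*-2', '3*-2', '0*-3', '-1*-3']
Products: [4, -6, 0, 3]
y = sum = 1.

1


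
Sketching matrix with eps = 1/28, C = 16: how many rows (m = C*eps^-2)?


1/eps = 28.
(1/eps)^2 = 784.
m = 16*784 = 12544.

12544


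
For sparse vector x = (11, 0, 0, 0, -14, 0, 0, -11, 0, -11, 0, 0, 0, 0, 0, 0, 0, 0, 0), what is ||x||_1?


Non-zero entries: [(0, 11), (4, -14), (7, -11), (9, -11)]
Absolute values: [11, 14, 11, 11]
||x||_1 = sum = 47.

47


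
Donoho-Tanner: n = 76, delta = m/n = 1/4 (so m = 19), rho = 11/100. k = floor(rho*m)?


m = 1/4*76 = 19.
rho = 11/100.
rho*m = 11/100*19 = 2.09.
k = floor(2.09) = 2.

2


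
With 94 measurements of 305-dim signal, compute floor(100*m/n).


100*m/n = 100*94/305 ≈ 30.8197.
floor = 30.

30


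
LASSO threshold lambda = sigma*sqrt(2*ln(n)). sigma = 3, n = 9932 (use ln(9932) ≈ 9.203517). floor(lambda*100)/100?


ln(9932) ≈ 9.203517.
2*ln(n) ≈ 18.407034.
sqrt(2*ln(n)) ≈ sqrt(18.407034) ≈ 4.290342.
lambda ≈ 3*4.290342 = 12.871026.
floor(lambda*100)/100 = 12.87.

12.87


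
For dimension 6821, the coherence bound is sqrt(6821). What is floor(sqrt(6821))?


82^2 = 6724 <= 6821 < 6889 = 83^2, so 82 <= sqrt(6821) < 83.
floor(sqrt(6821)) = 82.

82


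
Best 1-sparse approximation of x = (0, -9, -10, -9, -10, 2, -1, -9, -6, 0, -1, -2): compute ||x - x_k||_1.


Sorted |x_i| descending: [10, 10, 9, 9, 9, 6, 2, 2, 1, 1, 0, 0]
Keep top 1: [10]
Tail entries: [10, 9, 9, 9, 6, 2, 2, 1, 1, 0, 0]
L1 error = sum of tail = 49.

49


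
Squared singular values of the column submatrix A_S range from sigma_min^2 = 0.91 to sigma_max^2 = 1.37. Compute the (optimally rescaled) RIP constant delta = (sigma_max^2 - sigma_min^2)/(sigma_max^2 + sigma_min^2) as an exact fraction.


lambda_max - lambda_min = 1.37 - 0.91 = 0.46.
lambda_max + lambda_min = 1.37 + 0.91 = 2.28.
delta = 0.46/2.28 = 46/228 = 23/114.

23/114


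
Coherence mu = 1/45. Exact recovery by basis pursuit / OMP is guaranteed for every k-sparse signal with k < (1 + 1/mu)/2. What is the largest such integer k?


1/mu = 45.
1 + 1/mu = 46.
(1 + 1/mu)/2 = 23 is an integer and the inequality is strict, so k_max = 23 - 1 = 22.

22


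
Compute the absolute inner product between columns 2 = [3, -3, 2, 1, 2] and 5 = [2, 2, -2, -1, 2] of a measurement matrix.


Inner product: 3*2 + -3*2 + 2*-2 + 1*-1 + 2*2
Products: [6, -6, -4, -1, 4]
Sum = -1.
|dot| = 1.

1


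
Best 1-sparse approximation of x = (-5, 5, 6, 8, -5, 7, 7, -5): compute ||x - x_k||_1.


Sorted |x_i| descending: [8, 7, 7, 6, 5, 5, 5, 5]
Keep top 1: [8]
Tail entries: [7, 7, 6, 5, 5, 5, 5]
L1 error = sum of tail = 40.

40


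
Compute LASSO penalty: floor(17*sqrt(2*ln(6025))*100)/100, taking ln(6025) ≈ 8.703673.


ln(6025) ≈ 8.703673.
2*ln(n) ≈ 17.407346.
sqrt(2*ln(n)) ≈ sqrt(17.407346) ≈ 4.172211.
lambda ≈ 17*4.172211 = 70.927587.
floor(lambda*100)/100 = 70.92.

70.92


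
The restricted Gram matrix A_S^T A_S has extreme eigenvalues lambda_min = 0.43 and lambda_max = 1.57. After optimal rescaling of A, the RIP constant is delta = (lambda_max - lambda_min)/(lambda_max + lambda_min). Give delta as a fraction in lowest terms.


lambda_max - lambda_min = 1.57 - 0.43 = 1.14.
lambda_max + lambda_min = 1.57 + 0.43 = 2.00.
delta = 1.14/2.00 = 114/200 = 57/100.

57/100


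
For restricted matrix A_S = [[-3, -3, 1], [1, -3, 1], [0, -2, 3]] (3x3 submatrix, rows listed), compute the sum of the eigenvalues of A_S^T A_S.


Sum of eigenvalues of A_S^T A_S = trace(A_S^T A_S) = sum of squared column norms of A_S.
A_S^T A_S diagonal: [10, 22, 11].
trace = 10 + 22 + 11 = 43.

43


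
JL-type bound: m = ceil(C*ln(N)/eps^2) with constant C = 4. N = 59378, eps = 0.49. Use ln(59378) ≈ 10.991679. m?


ln(59378) ≈ 10.991679.
eps^2 = 0.49^2 = 0.2401.
C*ln(N)/eps^2 ≈ 4*10.991679/0.2401 ≈ 183.1184.
m = ceil(183.1184) = 184.

184


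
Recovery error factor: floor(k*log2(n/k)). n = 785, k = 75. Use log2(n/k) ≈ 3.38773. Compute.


log2(n/k) = log2(785/75) ≈ 3.38773.
k*log2(n/k) ≈ 75*3.38773 = 254.07975.
floor(254.07975) = 254.

254


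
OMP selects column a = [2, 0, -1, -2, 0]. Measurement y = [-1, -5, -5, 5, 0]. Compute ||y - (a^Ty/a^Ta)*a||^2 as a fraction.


a^T a = 9.
a^T y = -7.
coeff = -7/9 = -7/9.
||r||^2 = 635/9.

635/9


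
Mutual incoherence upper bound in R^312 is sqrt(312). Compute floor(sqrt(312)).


17^2 = 289 <= 312 < 324 = 18^2, so 17 <= sqrt(312) < 18.
floor(sqrt(312)) = 17.

17


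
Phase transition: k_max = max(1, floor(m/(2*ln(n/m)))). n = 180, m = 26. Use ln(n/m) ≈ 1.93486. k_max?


n/m = 180/26 = 90/13.
ln(n/m) ≈ 1.93486.
2*ln(n/m) ≈ 3.86972.
m/(2*ln(n/m)) ≈ 26/3.86972 ≈ 6.7188.
floor = 6.
k_max = max(1, 6) = 6.

6


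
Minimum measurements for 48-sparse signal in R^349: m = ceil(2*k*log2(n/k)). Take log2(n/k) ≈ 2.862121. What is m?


log2(n/k) = log2(349/48) ≈ 2.862121.
2*k*log2(n/k) ≈ 2*48*2.862121 = 274.763616.
m = ceil(274.763616) = 275.

275


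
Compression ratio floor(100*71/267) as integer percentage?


100*m/n = 100*71/267 ≈ 26.5918.
floor = 26.

26


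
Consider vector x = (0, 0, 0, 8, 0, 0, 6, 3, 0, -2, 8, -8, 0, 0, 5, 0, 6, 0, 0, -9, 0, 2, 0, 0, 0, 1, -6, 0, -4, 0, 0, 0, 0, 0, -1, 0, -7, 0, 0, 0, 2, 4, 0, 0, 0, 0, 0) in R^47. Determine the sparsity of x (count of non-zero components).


Non-zero positions: [3, 6, 7, 9, 10, 11, 14, 16, 19, 21, 25, 26, 28, 34, 36, 40, 41].
Sparsity = 17.

17


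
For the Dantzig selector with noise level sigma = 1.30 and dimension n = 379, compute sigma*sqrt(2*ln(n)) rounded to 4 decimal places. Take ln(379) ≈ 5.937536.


ln(379) ≈ 5.937536.
2*ln(n) ≈ 11.875072.
sqrt(2*ln(n)) ≈ sqrt(11.875072) ≈ 3.446023.
threshold ≈ 1.30*3.446023 = 4.4798299 ≈ 4.4798.

4.4798
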